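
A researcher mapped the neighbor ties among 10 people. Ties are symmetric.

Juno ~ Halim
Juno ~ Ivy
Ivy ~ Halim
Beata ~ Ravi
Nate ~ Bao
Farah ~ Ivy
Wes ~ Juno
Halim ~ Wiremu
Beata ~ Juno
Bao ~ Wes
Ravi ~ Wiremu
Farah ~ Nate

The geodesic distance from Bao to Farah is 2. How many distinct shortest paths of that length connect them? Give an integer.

1

The shortest distance is 2, and the only length-2 path is Bao–Nate–Farah. So there is exactly 1 shortest path.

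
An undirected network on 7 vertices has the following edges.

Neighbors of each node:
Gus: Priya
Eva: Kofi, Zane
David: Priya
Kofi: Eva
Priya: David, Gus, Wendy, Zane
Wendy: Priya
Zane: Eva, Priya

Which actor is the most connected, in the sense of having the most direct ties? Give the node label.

Priya

Degrees — David:1, Eva:2, Gus:1, Kofi:1, Priya:4, Wendy:1, Zane:2.
The maximum is 4, attained only by Priya.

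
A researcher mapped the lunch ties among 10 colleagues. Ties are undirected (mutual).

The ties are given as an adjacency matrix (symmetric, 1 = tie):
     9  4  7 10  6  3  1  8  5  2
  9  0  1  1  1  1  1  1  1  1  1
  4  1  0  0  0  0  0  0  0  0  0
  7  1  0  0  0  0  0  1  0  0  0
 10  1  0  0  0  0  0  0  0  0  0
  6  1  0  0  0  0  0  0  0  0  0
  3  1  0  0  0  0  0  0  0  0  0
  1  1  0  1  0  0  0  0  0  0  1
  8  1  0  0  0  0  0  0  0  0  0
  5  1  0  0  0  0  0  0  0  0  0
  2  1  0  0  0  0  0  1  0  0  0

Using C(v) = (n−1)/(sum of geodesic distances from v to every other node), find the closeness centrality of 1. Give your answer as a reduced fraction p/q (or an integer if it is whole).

3/5

Distances from 1: 2:1, 3:2, 4:2, 5:2, 6:2, 7:1, 8:2, 9:1, 10:2. Sum = 15.
n = 10, so closeness = 9/15 = 3/5.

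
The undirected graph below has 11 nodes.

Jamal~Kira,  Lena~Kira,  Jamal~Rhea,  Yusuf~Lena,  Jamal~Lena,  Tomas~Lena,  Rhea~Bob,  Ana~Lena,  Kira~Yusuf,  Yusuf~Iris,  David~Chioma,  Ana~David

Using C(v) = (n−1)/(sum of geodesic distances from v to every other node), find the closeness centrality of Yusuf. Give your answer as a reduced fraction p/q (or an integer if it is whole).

10/23

Distances from Yusuf: Ana:2, Bob:4, Chioma:4, David:3, Iris:1, Jamal:2, Kira:1, Lena:1, Rhea:3, Tomas:2. Sum = 23.
n = 11, so closeness = 10/23.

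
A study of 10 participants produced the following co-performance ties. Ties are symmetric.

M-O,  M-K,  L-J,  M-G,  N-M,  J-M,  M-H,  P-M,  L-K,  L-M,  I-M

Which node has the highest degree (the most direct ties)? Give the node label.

Degrees — G:1, H:1, I:1, J:2, K:2, L:3, M:9, N:1, O:1, P:1.
The maximum is 9, attained only by M.

M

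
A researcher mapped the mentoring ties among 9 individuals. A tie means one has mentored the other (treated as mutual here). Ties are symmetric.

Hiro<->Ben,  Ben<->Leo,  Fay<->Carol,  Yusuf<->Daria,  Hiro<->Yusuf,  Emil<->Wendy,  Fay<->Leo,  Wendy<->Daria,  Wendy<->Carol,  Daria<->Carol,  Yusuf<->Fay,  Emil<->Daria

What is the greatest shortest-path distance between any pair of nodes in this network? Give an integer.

Eccentricity of each node (its greatest distance to any other): Ben:4, Carol:3, Daria:3, Emil:4, Fay:3, Hiro:3, Leo:4, Wendy:4, Yusuf:2.
The maximum eccentricity is 4, realized for instance by the pair Ben–Wendy via Ben – Hiro – Yusuf – Daria – Wendy. So the diameter is 4.

4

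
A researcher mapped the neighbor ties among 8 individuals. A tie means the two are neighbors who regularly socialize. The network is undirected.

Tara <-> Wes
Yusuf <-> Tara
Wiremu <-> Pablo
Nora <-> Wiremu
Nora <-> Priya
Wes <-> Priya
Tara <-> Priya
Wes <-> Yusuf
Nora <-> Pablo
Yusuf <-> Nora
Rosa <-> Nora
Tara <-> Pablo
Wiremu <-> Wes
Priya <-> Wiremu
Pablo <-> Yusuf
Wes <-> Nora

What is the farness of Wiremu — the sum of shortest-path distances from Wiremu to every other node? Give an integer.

10

Distances from Wiremu: Nora:1, Pablo:1, Priya:1, Rosa:2, Tara:2, Wes:1, Yusuf:2.
Sum = 1 + 1 + 1 + 2 + 2 + 1 + 2 = 10.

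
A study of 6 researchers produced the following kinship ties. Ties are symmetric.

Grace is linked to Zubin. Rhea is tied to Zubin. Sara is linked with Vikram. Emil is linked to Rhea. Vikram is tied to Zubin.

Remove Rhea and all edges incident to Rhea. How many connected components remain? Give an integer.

2

Without Rhea, the remaining ties split the others into: {Grace, Sara, Vikram, Zubin}; {Emil}.
That's 2 separate components.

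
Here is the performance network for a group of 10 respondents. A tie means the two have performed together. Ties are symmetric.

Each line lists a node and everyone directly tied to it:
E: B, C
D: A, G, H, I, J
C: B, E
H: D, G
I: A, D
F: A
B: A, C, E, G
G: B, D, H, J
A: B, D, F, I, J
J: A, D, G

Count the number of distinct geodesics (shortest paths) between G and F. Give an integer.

The shortest distance is 3. The length-3 paths are: G–B–A–F; G–D–A–F; G–J–A–F.
That gives 3 distinct shortest paths.

3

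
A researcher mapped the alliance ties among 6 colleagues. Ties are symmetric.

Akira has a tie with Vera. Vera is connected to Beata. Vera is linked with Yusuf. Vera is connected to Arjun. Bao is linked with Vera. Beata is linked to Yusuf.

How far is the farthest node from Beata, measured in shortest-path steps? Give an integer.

2

Distances from Beata: Akira:2, Arjun:2, Bao:2, Vera:1, Yusuf:1.
The largest is 2 (to Akira, Arjun, and Bao), so the eccentricity of Beata is 2.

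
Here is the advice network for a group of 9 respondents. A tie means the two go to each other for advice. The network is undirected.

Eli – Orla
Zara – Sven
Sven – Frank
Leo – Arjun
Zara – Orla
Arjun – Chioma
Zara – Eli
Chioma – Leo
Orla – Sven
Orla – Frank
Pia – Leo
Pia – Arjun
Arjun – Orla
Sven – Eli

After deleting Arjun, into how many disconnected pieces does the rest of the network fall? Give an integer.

Without Arjun, the remaining ties split the others into: {Eli, Frank, Orla, Sven, Zara}; {Chioma, Leo, Pia}.
That's 2 separate components.

2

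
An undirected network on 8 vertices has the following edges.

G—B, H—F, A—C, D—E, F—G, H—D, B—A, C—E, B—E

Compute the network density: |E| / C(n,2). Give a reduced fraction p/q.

There are 9 edges and 8 nodes, so the maximum possible is C(8,2) = 28.
Density = 9/28.

9/28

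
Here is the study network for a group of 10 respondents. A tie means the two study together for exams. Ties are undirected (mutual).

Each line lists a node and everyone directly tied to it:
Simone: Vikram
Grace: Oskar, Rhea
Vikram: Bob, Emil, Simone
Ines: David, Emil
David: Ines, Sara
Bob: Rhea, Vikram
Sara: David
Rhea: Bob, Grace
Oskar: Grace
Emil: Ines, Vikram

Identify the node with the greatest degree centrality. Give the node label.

Vikram

Degrees — Bob:2, David:2, Emil:2, Grace:2, Ines:2, Oskar:1, Rhea:2, Sara:1, Simone:1, Vikram:3.
The maximum is 3, attained only by Vikram.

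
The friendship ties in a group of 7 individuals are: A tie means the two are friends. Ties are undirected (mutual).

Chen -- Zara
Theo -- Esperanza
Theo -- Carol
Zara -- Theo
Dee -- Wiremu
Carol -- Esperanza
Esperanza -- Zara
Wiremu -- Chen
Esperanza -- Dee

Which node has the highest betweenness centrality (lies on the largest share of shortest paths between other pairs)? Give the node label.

Unnormalized betweenness of each node: Carol:0, Chen:3/2, Dee:5/2, Esperanza:11/2, Theo:1, Wiremu:1, Zara:7/2.
Esperanza has the largest value, 11/2, making it the main broker — the node through which the most shortest paths run.

Esperanza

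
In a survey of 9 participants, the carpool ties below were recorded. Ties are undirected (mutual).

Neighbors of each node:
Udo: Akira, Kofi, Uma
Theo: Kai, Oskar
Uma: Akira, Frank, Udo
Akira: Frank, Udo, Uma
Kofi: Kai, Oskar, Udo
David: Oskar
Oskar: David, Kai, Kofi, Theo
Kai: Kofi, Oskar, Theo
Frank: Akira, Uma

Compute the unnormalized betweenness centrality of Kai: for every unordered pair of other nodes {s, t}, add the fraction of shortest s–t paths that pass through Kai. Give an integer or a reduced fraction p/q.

Pairs whose geodesics pass through Kai — Frank–Theo: 2/4; Uma–Theo: 1/2; Akira–Theo: 1/2; Theo–Kofi: 1/2; Theo–Udo: 1/2.
All other pairs contribute 0.
Summing the contributions gives betweenness(Kai) = 5/2.

5/2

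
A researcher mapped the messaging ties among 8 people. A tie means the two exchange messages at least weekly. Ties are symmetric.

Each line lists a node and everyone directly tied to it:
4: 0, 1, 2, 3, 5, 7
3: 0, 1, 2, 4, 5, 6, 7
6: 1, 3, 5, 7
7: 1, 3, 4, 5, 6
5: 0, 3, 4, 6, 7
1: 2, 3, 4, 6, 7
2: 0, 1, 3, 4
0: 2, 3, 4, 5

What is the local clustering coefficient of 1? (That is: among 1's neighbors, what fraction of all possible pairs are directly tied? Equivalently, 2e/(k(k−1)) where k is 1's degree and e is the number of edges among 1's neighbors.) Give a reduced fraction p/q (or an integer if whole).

7/10

1's neighbors: 2, 3, 4, 6, and 7 (k = 5).
Possible neighbor pairs: C(5,2) = 10. Edges among them: 2–3, 2–4, 3–4, 3–6, 3–7, 4–7, 6–7 → e = 7.
Clustering(1) = 7/10.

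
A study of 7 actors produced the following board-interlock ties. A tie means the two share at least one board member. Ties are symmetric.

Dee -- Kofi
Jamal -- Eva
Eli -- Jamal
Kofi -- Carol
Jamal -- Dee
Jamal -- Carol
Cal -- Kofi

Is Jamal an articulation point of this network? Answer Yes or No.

Removing Jamal leaves {Cal, Carol, Dee, and Kofi} with no path to {Eva}, so the network splits into 3 components. Jamal is a cut vertex.

Yes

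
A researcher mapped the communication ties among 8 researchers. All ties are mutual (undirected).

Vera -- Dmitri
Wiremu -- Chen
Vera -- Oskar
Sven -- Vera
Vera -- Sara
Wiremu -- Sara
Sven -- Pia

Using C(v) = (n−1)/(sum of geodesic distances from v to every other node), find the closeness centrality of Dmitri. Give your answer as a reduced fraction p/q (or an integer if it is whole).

Distances from Dmitri: Chen:4, Oskar:2, Pia:3, Sara:2, Sven:2, Vera:1, Wiremu:3. Sum = 17.
n = 8, so closeness = 7/17.

7/17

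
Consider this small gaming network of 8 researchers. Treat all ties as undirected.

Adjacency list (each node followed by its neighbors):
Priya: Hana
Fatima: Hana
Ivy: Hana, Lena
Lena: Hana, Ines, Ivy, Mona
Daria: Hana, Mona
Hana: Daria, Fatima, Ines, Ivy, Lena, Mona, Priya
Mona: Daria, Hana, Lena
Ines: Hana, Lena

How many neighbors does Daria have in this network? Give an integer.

Daria is directly tied to Hana and Mona. That is 2 neighbors, so the degree of Daria is 2.

2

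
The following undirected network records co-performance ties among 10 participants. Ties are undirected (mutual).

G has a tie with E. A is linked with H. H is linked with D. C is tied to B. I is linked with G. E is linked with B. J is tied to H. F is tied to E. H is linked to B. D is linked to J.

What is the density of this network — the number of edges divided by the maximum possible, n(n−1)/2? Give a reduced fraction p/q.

2/9

There are 10 edges and 10 nodes, so the maximum possible is C(10,2) = 45.
Density = 10/45 = 2/9.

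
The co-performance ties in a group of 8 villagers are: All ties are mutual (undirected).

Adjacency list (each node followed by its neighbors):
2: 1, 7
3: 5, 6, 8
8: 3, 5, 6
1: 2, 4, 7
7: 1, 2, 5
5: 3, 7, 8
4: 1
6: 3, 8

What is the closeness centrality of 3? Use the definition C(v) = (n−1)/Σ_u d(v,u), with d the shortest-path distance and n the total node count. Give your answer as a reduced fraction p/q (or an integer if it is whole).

Distances from 3: 1:3, 2:3, 4:4, 5:1, 6:1, 7:2, 8:1. Sum = 15.
n = 8, so closeness = 7/15.

7/15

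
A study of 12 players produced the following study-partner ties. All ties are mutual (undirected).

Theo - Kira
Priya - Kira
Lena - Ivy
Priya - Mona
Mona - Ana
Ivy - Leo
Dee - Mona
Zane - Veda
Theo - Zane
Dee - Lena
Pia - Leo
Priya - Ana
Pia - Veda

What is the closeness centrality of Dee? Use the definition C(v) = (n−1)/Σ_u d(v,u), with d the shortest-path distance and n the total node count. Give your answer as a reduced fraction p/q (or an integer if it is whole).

Distances from Dee: Ana:2, Ivy:2, Kira:3, Lena:1, Leo:3, Mona:1, Pia:4, Priya:2, Theo:4, Veda:5, Zane:5. Sum = 32.
n = 12, so closeness = 11/32.

11/32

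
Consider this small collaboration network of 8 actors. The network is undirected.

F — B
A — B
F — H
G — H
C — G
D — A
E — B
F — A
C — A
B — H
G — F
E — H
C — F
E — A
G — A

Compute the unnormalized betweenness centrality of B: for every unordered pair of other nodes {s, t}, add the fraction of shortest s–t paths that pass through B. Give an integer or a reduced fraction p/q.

Pairs whose geodesics pass through B — E–F: 1/3; D–H: 1/4; A–H: 1/4.
All other pairs contribute 0.
Summing the contributions gives betweenness(B) = 5/6.

5/6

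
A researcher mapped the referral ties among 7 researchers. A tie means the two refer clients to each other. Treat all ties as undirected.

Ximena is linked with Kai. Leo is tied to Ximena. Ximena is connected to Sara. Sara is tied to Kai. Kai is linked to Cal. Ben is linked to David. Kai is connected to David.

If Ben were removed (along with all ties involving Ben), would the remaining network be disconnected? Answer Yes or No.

Even without Ben, every remaining node can still reach every other (the residual graph is connected), so Ben is not a cut vertex.

No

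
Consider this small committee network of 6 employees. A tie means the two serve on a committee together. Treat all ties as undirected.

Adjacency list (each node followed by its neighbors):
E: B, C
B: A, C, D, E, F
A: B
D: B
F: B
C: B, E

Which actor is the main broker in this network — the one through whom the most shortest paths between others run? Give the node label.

Unnormalized betweenness of each node: A:0, B:9, C:0, D:0, E:0, F:0.
B has the largest value, 9, making it the main broker — the node through which the most shortest paths run.

B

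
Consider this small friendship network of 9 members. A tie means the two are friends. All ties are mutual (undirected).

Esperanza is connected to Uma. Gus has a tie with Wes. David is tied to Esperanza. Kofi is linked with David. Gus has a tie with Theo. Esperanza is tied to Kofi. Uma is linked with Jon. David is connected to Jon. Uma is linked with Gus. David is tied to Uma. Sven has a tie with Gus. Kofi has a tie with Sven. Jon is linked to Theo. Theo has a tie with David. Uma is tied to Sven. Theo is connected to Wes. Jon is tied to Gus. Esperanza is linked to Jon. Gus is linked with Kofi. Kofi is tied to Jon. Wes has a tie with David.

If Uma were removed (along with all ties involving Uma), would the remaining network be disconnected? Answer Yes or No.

No

Even without Uma, every remaining node can still reach every other (the residual graph is connected), so Uma is not a cut vertex.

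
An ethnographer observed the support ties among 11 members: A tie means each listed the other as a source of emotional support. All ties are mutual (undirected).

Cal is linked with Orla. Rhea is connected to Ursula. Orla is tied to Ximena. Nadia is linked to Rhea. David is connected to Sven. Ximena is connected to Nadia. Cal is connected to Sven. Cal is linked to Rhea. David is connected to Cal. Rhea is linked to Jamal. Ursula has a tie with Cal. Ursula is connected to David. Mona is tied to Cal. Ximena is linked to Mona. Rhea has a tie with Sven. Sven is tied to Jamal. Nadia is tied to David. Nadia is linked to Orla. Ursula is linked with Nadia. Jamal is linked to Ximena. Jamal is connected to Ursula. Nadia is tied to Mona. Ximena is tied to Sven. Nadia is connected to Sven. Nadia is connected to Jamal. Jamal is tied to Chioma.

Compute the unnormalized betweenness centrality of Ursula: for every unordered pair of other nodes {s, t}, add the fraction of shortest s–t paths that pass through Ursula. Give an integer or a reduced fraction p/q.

Pairs whose geodesics pass through Ursula — Jamal–Cal: 1/3; Jamal–David: 1/3; Cal–Nadia: 1/6; Cal–Chioma: 1/3; Chioma–David: 1/3; Rhea–David: 1/4.
All other pairs contribute 0.
Summing the contributions gives betweenness(Ursula) = 7/4.

7/4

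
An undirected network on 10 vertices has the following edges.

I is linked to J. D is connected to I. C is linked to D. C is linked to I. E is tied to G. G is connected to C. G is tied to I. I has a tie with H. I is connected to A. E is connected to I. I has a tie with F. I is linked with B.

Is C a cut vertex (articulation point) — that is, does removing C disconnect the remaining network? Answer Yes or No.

No

Even without C, every remaining node can still reach every other (the residual graph is connected), so C is not a cut vertex.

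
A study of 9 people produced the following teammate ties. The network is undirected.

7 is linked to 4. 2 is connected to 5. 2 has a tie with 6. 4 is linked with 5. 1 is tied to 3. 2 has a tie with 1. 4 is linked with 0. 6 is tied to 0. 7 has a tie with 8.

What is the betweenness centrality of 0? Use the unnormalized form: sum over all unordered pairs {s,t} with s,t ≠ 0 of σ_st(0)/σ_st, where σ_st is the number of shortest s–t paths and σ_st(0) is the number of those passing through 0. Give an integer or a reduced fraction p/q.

3

Pairs whose geodesics pass through 0 — 7–6: 1; 6–8: 1; 6–4: 1.
All other pairs contribute 0.
Summing the contributions gives betweenness(0) = 3.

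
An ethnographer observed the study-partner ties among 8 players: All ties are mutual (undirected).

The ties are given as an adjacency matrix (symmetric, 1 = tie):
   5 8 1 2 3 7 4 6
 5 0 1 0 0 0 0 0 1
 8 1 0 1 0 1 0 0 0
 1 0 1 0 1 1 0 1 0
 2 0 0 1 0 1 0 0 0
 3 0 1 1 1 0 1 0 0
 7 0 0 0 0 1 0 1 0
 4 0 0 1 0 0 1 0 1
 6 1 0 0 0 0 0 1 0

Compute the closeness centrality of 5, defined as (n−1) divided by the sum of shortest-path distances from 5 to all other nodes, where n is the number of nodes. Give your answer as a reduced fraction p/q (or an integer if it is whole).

Distances from 5: 1:2, 2:3, 3:2, 4:2, 6:1, 7:3, 8:1. Sum = 14.
n = 8, so closeness = 7/14 = 1/2.

1/2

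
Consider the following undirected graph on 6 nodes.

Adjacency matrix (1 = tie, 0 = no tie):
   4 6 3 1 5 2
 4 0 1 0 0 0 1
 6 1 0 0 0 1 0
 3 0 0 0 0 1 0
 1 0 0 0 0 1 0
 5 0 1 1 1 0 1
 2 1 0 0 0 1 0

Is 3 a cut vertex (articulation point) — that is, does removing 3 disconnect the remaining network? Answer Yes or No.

Even without 3, every remaining node can still reach every other (the residual graph is connected), so 3 is not a cut vertex.

No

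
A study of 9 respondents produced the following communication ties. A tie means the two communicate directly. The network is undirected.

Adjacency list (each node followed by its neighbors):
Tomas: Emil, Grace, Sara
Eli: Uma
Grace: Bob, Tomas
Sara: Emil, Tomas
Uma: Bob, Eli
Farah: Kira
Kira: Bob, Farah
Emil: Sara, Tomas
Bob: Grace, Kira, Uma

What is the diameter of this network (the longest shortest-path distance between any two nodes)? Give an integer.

5

Eccentricity of each node (its greatest distance to any other): Bob:3, Eli:5, Emil:5, Farah:5, Grace:3, Kira:4, Sara:5, Tomas:4, Uma:4.
The maximum eccentricity is 5, realized for instance by the pair Emil–Farah via Emil – Tomas – Grace – Bob – Kira – Farah. So the diameter is 5.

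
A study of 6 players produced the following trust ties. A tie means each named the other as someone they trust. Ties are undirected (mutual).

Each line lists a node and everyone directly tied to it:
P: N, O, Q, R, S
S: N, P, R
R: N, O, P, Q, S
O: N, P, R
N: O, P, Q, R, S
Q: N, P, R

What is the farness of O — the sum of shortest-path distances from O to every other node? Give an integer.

7

Distances from O: N:1, P:1, Q:2, R:1, S:2.
Sum = 1 + 1 + 2 + 1 + 2 = 7.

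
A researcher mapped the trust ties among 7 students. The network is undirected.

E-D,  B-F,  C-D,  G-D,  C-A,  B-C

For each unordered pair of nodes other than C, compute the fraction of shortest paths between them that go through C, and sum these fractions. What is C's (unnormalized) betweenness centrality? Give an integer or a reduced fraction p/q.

11

Pairs whose geodesics pass through C — A–B: 1; A–E: 1; A–F: 1; A–D: 1; A–G: 1; B–E: 1; B–D: 1; B–G: 1; E–F: 1; F–D: 1; F–G: 1.
All other pairs contribute 0.
Summing the contributions gives betweenness(C) = 11.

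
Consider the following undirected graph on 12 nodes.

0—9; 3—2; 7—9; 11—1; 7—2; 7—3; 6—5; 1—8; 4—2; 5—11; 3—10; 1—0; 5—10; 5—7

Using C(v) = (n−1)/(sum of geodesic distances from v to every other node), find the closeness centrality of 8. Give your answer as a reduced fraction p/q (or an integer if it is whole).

11/39

Distances from 8: 0:2, 1:1, 2:5, 3:5, 4:6, 5:3, 6:4, 7:4, 9:3, 10:4, 11:2. Sum = 39.
n = 12, so closeness = 11/39.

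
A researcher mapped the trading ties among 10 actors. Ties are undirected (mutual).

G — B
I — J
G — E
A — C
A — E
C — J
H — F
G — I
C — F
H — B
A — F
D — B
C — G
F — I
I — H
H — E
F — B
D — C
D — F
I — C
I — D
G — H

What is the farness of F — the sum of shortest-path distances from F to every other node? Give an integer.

12

Distances from F: A:1, B:1, C:1, D:1, E:2, G:2, H:1, I:1, J:2.
Sum = 1 + 1 + 1 + 1 + 2 + 2 + 1 + 1 + 2 = 12.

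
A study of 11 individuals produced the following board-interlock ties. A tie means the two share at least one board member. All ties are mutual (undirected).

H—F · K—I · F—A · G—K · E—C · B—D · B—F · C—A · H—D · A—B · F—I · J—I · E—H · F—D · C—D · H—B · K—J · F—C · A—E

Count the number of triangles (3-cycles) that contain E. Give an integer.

E's neighbors: A, C, and H.
Neighbor pairs that are themselves tied: E–A–C. Each forms one triangle with E, for 1 in total.

1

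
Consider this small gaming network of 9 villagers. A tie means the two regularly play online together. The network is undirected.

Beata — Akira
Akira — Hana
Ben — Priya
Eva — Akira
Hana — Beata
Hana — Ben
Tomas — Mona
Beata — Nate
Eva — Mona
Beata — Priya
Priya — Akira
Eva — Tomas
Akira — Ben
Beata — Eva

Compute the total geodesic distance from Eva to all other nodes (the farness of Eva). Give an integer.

12

Distances from Eva: Akira:1, Beata:1, Ben:2, Hana:2, Mona:1, Nate:2, Priya:2, Tomas:1.
Sum = 1 + 1 + 2 + 2 + 1 + 2 + 2 + 1 = 12.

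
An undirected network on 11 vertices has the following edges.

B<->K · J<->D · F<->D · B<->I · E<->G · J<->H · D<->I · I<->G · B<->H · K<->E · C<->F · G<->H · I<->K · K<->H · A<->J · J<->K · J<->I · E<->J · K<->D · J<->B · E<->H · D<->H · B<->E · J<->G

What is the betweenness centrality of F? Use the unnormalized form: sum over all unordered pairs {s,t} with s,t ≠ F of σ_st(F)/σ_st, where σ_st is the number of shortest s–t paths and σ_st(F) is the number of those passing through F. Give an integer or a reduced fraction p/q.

9

Pairs whose geodesics pass through F — B–C: 4/4; J–C: 1; E–C: 3/3; H–C: 1; I–C: 1; K–C: 1; G–C: 3/3; D–C: 1; A–C: 1.
All other pairs contribute 0.
Summing the contributions gives betweenness(F) = 9.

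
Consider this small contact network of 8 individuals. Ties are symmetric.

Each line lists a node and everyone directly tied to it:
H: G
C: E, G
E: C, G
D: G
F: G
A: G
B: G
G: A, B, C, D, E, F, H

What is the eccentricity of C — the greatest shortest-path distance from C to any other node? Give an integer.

Distances from C: A:2, B:2, D:2, E:1, F:2, G:1, H:2.
The largest is 2 (to B, F, D, H, and A), so the eccentricity of C is 2.

2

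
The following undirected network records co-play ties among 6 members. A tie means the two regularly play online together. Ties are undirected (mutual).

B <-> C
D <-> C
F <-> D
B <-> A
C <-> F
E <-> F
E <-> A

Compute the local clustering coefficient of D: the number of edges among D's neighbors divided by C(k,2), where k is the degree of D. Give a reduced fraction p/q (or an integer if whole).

1

D's neighbors: C and F (k = 2).
Possible neighbor pairs: C(2,2) = 1. Edges among them: C–F → e = 1.
Clustering(D) = 1/1.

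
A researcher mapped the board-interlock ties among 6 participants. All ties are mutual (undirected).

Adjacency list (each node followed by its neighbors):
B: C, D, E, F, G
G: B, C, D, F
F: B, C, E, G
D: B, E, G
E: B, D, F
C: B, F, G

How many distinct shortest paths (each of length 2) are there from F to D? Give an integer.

The shortest distance is 2. The length-2 paths are: F–B–D; F–E–D; F–G–D.
That gives 3 distinct shortest paths.

3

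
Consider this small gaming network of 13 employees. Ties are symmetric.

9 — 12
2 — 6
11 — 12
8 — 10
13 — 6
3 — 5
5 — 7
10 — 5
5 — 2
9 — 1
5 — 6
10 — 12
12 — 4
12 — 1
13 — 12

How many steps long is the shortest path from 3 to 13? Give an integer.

One shortest route is 3 – 5 – 6 – 13, which uses 3 edges, and at distance 2 from 3 we only reach {2, 6, 7, 10}, which does not include 13. So d(3,13) = 3.

3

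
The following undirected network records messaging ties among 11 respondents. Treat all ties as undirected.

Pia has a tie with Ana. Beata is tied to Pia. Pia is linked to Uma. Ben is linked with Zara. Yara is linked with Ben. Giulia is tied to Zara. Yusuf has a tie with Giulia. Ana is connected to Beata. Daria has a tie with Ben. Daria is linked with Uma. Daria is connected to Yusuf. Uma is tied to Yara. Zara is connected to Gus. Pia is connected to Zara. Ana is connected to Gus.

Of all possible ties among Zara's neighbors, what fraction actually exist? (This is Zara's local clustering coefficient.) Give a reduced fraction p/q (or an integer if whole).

Zara's neighbors: Ben, Giulia, Gus, and Pia (k = 4).
Possible neighbor pairs: C(4,2) = 6. Edges among them: none → e = 0.
Clustering(Zara) = 0/6 = 0.

0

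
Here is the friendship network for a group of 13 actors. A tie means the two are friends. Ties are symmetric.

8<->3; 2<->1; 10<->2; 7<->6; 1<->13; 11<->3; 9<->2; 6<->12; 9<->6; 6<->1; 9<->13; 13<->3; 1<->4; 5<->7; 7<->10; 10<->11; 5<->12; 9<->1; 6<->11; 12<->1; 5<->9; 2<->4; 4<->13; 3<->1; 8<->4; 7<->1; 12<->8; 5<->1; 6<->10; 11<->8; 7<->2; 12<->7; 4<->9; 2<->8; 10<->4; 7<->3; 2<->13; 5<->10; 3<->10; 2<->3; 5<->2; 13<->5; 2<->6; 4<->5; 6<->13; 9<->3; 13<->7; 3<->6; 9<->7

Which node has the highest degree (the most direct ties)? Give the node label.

2

Degrees — 1:9, 2:10, 3:9, 4:7, 5:8, 6:9, 7:9, 8:5, 9:8, 10:7, 11:4, 12:5, 13:8.
The maximum is 10, attained only by 2.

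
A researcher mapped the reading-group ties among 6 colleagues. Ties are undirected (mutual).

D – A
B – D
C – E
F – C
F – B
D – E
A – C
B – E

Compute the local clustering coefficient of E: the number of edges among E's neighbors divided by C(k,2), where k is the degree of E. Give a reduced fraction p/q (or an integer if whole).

1/3

E's neighbors: B, C, and D (k = 3).
Possible neighbor pairs: C(3,2) = 3. Edges among them: B–D → e = 1.
Clustering(E) = 1/3.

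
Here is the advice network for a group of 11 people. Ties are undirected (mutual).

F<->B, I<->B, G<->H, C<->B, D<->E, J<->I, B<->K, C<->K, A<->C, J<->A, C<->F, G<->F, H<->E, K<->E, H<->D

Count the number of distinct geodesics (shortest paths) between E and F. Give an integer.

3

The shortest distance is 3. The length-3 paths are: E–K–B–F; E–H–G–F; E–K–C–F.
That gives 3 distinct shortest paths.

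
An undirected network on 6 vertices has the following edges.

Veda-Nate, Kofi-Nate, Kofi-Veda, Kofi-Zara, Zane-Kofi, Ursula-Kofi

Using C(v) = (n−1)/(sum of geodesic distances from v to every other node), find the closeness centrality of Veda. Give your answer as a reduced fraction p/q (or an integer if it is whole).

Distances from Veda: Kofi:1, Nate:1, Ursula:2, Zane:2, Zara:2. Sum = 8.
n = 6, so closeness = 5/8.

5/8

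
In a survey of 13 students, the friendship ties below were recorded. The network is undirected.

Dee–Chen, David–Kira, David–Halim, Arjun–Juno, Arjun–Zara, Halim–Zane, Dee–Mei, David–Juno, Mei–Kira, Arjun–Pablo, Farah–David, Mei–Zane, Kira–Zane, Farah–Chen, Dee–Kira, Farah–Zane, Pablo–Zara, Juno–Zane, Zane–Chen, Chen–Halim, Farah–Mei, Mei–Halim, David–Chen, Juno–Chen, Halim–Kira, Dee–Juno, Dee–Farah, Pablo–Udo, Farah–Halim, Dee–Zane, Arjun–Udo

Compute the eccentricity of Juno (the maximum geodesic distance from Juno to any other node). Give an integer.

2

Distances from Juno: Arjun:1, Chen:1, David:1, Dee:1, Farah:2, Halim:2, Kira:2, Mei:2, Pablo:2, Udo:2, Zane:1, Zara:2.
The largest is 2 (to Halim, Kira, Mei, Farah, Zara, Pablo, and Udo), so the eccentricity of Juno is 2.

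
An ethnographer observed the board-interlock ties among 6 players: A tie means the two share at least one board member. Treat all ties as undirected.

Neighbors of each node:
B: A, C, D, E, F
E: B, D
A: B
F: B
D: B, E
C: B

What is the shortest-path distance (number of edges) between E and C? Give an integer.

One shortest route is E – B – C, which uses 2 edges, and E and C are not directly tied, so nothing shorter exists. So d(E,C) = 2.

2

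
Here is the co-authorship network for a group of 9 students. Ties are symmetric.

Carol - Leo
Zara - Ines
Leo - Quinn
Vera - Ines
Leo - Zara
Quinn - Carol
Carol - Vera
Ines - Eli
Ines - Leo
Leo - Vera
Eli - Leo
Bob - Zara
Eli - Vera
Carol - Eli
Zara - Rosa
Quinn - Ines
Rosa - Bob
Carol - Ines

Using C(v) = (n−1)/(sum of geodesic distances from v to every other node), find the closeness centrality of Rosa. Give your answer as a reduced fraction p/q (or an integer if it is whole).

Distances from Rosa: Bob:1, Carol:3, Eli:3, Ines:2, Leo:2, Quinn:3, Vera:3, Zara:1. Sum = 18.
n = 9, so closeness = 8/18 = 4/9.

4/9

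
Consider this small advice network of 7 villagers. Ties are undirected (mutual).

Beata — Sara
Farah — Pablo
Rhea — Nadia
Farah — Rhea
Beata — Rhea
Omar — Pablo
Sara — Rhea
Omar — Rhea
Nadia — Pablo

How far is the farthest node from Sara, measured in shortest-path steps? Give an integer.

3

Distances from Sara: Beata:1, Farah:2, Nadia:2, Omar:2, Pablo:3, Rhea:1.
The largest is 3 (to Pablo), so the eccentricity of Sara is 3.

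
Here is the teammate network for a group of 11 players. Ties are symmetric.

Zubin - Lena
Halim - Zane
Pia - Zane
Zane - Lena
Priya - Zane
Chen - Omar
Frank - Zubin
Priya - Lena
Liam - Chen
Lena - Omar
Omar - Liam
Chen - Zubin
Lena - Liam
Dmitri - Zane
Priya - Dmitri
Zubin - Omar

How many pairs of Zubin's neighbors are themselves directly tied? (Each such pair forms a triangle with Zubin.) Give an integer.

2

Zubin's neighbors: Chen, Frank, Lena, and Omar.
Neighbor pairs that are themselves tied: Zubin–Chen–Omar; Zubin–Lena–Omar. Each forms one triangle with Zubin, for 2 in total.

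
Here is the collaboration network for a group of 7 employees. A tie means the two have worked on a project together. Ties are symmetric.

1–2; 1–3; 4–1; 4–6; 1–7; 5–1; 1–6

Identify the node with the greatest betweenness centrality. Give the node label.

1

Unnormalized betweenness of each node: 1:14, 2:0, 3:0, 4:0, 5:0, 6:0, 7:0.
1 has the largest value, 14, making it the main broker — the node through which the most shortest paths run.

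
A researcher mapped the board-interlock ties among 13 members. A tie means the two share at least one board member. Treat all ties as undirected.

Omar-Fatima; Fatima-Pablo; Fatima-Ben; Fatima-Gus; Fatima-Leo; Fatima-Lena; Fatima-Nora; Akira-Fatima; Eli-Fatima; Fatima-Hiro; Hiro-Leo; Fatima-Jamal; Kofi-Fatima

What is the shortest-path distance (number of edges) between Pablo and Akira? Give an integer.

2

One shortest route is Pablo – Fatima – Akira, which uses 2 edges, and Pablo and Akira are not directly tied, so nothing shorter exists. So d(Pablo,Akira) = 2.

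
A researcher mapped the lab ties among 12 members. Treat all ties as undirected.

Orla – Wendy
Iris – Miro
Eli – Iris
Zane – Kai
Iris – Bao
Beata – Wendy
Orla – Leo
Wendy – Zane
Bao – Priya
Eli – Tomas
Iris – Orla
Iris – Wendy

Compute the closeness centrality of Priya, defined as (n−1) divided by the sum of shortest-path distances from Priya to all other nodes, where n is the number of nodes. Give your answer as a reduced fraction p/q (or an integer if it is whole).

11/36

Distances from Priya: Bao:1, Beata:4, Eli:3, Iris:2, Kai:5, Leo:4, Miro:3, Orla:3, Tomas:4, Wendy:3, Zane:4. Sum = 36.
n = 12, so closeness = 11/36.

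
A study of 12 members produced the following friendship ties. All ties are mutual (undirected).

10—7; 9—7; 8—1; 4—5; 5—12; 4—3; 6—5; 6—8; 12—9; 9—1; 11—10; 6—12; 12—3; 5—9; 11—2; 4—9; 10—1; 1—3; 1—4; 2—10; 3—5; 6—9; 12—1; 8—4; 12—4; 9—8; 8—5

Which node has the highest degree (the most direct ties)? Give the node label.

9

Degrees — 1:6, 2:2, 3:4, 4:6, 5:6, 6:4, 7:2, 8:5, 9:7, 10:4, 11:2, 12:6.
The maximum is 7, attained only by 9.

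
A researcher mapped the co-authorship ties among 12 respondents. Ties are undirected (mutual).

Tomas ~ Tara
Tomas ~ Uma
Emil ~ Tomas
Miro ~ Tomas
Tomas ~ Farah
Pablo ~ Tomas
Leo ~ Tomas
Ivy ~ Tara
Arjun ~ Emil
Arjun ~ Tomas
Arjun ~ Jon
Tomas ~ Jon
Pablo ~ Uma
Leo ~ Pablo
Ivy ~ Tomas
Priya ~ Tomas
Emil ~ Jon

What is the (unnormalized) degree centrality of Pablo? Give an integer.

Pablo is directly tied to Leo, Tomas, and Uma. That is 3 neighbors, so the degree of Pablo is 3.

3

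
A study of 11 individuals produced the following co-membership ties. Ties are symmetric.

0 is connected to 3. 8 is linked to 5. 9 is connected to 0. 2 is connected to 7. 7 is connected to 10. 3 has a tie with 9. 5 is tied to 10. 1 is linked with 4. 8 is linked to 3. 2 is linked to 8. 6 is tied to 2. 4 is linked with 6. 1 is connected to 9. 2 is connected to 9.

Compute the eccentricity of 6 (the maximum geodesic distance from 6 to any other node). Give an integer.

Distances from 6: 0:3, 1:2, 2:1, 3:3, 4:1, 5:3, 7:2, 8:2, 9:2, 10:3.
The largest is 3 (to 3, 5, 0, and 10), so the eccentricity of 6 is 3.

3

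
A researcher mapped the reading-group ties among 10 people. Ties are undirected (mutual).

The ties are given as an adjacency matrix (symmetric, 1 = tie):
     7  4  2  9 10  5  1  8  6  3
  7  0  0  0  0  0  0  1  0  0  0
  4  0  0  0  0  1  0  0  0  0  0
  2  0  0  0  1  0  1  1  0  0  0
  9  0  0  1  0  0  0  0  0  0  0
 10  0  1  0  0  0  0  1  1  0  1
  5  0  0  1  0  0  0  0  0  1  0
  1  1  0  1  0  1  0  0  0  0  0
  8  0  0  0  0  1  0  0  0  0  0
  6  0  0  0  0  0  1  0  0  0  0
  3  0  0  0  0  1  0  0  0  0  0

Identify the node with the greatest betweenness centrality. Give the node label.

Unnormalized betweenness of each node: 1:24, 2:20, 3:0, 4:0, 5:8, 6:0, 7:0, 8:0, 9:0, 10:21.
1 has the largest value, 24, making it the main broker — the node through which the most shortest paths run.

1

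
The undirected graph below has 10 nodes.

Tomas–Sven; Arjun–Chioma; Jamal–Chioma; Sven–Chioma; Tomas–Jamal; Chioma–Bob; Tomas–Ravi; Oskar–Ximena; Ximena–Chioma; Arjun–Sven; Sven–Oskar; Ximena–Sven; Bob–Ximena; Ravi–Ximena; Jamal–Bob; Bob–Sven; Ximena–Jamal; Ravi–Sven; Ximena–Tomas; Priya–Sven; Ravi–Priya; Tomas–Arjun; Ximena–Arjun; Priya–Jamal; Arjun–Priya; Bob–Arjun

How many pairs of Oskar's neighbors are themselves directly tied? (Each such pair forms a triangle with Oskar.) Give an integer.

Oskar's neighbors: Sven and Ximena.
Neighbor pairs that are themselves tied: Oskar–Sven–Ximena. Each forms one triangle with Oskar, for 1 in total.

1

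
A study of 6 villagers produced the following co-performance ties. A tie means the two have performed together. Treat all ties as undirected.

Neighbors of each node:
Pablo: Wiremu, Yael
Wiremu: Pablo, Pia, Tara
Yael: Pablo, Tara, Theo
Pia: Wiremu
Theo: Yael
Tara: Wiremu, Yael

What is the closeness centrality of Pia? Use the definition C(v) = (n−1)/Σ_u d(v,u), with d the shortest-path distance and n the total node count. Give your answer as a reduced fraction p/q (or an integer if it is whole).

Distances from Pia: Pablo:2, Tara:2, Theo:4, Wiremu:1, Yael:3. Sum = 12.
n = 6, so closeness = 5/12.

5/12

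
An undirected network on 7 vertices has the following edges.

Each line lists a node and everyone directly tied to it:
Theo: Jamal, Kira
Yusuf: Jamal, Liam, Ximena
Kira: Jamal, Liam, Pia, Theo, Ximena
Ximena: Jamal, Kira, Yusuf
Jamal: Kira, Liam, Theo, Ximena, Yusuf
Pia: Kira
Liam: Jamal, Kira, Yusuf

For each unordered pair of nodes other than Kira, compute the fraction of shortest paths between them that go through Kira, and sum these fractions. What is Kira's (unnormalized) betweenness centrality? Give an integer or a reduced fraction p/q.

Pairs whose geodesics pass through Kira — Theo–Liam: 1/2; Theo–Ximena: 1/2; Theo–Pia: 1; Liam–Ximena: 1/3; Liam–Pia: 1; Jamal–Pia: 1; Ximena–Pia: 1; Yusuf–Pia: 3/3.
All other pairs contribute 0.
Summing the contributions gives betweenness(Kira) = 19/3.

19/3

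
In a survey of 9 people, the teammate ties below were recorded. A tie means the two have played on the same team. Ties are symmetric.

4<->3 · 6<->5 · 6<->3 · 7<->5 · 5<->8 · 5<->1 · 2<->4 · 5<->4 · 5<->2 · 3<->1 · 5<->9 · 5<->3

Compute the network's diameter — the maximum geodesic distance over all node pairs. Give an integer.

2

Eccentricity of each node (its greatest distance to any other): 1:2, 2:2, 3:2, 4:2, 5:1, 6:2, 7:2, 8:2, 9:2.
The maximum eccentricity is 2, realized for instance by the pair 4–6 via 4 – 5 – 6. So the diameter is 2.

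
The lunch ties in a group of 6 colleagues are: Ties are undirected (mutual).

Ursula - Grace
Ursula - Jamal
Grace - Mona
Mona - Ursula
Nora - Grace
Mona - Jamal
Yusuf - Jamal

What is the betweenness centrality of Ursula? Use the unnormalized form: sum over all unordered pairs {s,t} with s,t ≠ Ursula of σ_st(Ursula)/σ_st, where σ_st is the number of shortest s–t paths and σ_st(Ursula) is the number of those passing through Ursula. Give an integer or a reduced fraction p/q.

2

Pairs whose geodesics pass through Ursula — Nora–Yusuf: 1/2; Nora–Jamal: 1/2; Grace–Yusuf: 1/2; Grace–Jamal: 1/2.
All other pairs contribute 0.
Summing the contributions gives betweenness(Ursula) = 2.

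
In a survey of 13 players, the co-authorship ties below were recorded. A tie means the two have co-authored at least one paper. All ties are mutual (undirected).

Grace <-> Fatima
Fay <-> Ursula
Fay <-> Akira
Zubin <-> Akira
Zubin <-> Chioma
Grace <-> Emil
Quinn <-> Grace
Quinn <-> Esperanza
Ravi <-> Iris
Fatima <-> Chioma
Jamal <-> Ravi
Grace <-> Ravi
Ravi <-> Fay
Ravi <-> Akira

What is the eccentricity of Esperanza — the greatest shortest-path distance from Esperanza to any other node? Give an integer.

5

Distances from Esperanza: Akira:4, Chioma:4, Emil:3, Fatima:3, Fay:4, Grace:2, Iris:4, Jamal:4, Quinn:1, Ravi:3, Ursula:5, Zubin:5.
The largest is 5 (to Zubin and Ursula), so the eccentricity of Esperanza is 5.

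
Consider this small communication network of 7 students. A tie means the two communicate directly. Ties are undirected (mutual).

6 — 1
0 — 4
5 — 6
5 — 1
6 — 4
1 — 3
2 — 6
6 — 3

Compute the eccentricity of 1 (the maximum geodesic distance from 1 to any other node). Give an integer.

Distances from 1: 0:3, 2:2, 3:1, 4:2, 5:1, 6:1.
The largest is 3 (to 0), so the eccentricity of 1 is 3.

3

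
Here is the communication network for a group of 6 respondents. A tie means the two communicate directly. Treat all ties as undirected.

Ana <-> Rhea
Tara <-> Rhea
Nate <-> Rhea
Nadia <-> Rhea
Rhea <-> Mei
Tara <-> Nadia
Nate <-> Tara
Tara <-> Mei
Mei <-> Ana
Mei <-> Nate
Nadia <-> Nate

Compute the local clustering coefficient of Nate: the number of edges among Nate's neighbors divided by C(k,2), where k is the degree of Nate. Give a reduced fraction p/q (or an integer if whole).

5/6

Nate's neighbors: Mei, Nadia, Rhea, and Tara (k = 4).
Possible neighbor pairs: C(4,2) = 6. Edges among them: Mei–Rhea, Mei–Tara, Nadia–Rhea, Nadia–Tara, Rhea–Tara → e = 5.
Clustering(Nate) = 5/6.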